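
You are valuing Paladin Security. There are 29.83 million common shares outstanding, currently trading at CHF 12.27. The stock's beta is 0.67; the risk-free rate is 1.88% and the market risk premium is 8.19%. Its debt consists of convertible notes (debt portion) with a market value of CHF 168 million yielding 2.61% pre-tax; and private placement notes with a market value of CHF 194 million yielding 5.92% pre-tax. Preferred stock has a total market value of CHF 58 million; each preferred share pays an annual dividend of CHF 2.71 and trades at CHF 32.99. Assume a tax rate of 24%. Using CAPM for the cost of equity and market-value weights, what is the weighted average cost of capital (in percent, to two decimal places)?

Cost of equity via CAPM: Re = 1.88% + 0.67 × 8.19% = 7.3673%.
Cost of preferred: Rp = 2.71 / 32.99 = 8.2146%.
Market value of equity E = 12.27 × 29.83m = 366.0141m.
Total capital V = 366.0141 + 58 + 168 + 194 = 786.0141.
Equity: weight = 366.0141/786.0141 = 0.4657; cost = 7.3673%.
Preferred: weight = 58/786.0141 = 0.0738; cost = 8.2146%.
Convertible notes (debt portion): weight = 168/786.0141 = 0.2137; after-tax cost = 2.61% × (1 − 24%) = 1.9836%.
Private placement notes: weight = 194/786.0141 = 0.2468; after-tax cost = 5.92% × (1 − 24%) = 4.4992%.
WACC = 0.4657 × 7.3673% + 0.0738 × 8.2146% + 0.2137 × 1.9836% + 0.2468 × 4.4992% = 5.5712%.

5.57%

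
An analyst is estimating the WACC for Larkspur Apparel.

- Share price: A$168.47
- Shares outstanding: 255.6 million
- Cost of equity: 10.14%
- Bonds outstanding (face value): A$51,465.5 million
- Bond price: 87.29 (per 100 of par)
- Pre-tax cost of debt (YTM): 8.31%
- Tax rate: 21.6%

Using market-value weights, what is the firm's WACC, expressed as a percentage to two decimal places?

8.29%

Market value of equity E = 168.47 × 255.6m = 43060.932m. Market value of debt D = 51465.5m × 87.29/100 = 44924.23495m.
Total capital V = 43060.932 + 44924.23495 = 87985.16695.
Equity: weight = 43060.932/87985.16695 = 0.4894; cost = 10.14%.
Bonds outstanding: weight = 44924.23495/87985.16695 = 0.5106; after-tax cost = 8.31% × (1 − 21.6%) = 6.5150%.
WACC = 0.4894 × 10.1400% + 0.5106 × 6.5150% = 8.2891%.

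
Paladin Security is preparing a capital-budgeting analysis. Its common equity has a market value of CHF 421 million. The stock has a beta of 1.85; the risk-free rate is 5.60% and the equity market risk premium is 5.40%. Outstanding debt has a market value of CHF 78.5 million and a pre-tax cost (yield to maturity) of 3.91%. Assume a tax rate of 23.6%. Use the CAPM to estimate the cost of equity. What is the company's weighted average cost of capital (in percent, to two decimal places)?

13.61%

Cost of equity via CAPM: Re = 5.6% + 1.85 × 5.4% = 15.5900%.
Total capital V = 421 + 78.5 = 499.5.
Equity: weight = 421/499.5 = 0.8428; cost = 15.59%.
Debt: weight = 78.5/499.5 = 0.1572; after-tax cost = 3.91% × (1 − 23.6%) = 2.9872%.
WACC = 0.8428 × 15.5900% + 0.1572 × 2.9872% = 13.6094%.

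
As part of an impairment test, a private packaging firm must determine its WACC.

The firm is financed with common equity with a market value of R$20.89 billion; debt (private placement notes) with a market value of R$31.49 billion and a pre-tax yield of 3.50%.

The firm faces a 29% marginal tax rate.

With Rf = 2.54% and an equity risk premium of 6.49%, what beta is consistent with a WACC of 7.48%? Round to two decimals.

1.92

Total capital V = 20.89 + 31.49 = 52.38.
Equity weight = 20.89/52.38 = 0.3988.
Private placement notes weight = 31.49/52.38 = 0.6012.
Debt contribution = 0.6012 × 3.5% × (1 − 29%) = 1.4939%.
Required equity contribution = 7.48% − 1.4939% = 5.9861%  ⇒  Re = 15.0096%.
CAPM: 15.0096% = 2.54% + β × 6.49%  ⇒  β = 1.9214.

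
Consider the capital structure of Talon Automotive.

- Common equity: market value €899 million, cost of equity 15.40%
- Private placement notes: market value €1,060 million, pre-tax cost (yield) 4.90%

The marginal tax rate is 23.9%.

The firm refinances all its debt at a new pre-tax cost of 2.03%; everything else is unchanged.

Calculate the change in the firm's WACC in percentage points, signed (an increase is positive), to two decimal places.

-1.18 pp

Current WACC:
Total capital V = 899 + 1060 = 1959.
Equity: weight = 899/1959 = 0.4589; cost = 15.4%.
Private placement notes: weight = 1060/1959 = 0.5411; after-tax cost = 4.9% × (1 − 23.9%) = 3.7289%.
WACC = 0.4589 × 15.4000% + 0.5411 × 3.7289% = 9.0849%.
After the change:
Total capital V = 899 + 1060 = 1959.
Equity: weight = 899/1959 = 0.4589; cost = 15.4%.
Private placement notes: weight = 1060/1959 = 0.5411; after-tax cost = 2.03% × (1 − 23.9%) = 1.5448%.
WACC = 0.4589 × 15.4000% + 0.5411 × 1.5448% = 7.9031%.
Change in WACC = 7.9031% − 9.0849% = -1.1818 pp.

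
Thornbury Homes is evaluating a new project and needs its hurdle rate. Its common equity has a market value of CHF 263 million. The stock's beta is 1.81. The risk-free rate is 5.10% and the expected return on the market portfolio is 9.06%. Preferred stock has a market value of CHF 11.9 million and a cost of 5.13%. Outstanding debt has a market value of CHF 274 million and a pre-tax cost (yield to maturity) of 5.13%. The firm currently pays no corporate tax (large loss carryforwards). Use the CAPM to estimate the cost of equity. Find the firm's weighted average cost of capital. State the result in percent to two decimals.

8.55%

Market risk premium = 9.06% − 5.1% = 3.96%.
Cost of equity via CAPM: Re = 5.1% + 1.81 × 3.96% = 12.2676%.
Total capital V = 263 + 11.9 + 274 = 548.9.
Equity: weight = 263/548.9 = 0.4791; cost = 12.2676%.
Preferred: weight = 11.9/548.9 = 0.0217; cost = 5.13%.
Debt: weight = 274/548.9 = 0.4992; after-tax cost = 5.13% × (1 − 0%) = 5.1300%.
WACC = 0.4791 × 12.2676% + 0.0217 × 5.1300% + 0.4992 × 5.1300% = 8.5499%.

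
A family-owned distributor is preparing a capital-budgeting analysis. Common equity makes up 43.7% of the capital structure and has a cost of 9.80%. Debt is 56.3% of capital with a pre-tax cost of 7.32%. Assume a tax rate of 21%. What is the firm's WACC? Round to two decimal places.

7.54%

After-tax cost of debt = 7.32% × (1 − 21%) = 5.7828%.
WACC = 0.437 × 9.8000% + 0.563 × 5.7828% = 7.5383%.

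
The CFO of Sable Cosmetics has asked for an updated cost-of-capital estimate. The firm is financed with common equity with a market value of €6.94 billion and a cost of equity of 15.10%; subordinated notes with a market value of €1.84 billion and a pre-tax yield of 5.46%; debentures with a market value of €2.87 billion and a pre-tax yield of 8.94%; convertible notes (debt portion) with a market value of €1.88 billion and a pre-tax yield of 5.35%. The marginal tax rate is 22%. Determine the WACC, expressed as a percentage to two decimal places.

10.38%

Total capital V = 6.94 + 1.84 + 2.87 + 1.88 = 13.53.
Equity: weight = 6.94/13.53 = 0.5129; cost = 15.1%.
Subordinated notes: weight = 1.84/13.53 = 0.1360; after-tax cost = 5.46% × (1 − 22%) = 4.2588%.
Debentures: weight = 2.87/13.53 = 0.2121; after-tax cost = 8.94% × (1 − 22%) = 6.9732%.
Convertible notes (debt portion): weight = 1.88/13.53 = 0.1390; after-tax cost = 5.35% × (1 − 22%) = 4.1730%.
WACC = 0.5129 × 15.1000% + 0.1360 × 4.2588% + 0.2121 × 6.9732% + 0.1390 × 4.1730% = 10.3835%.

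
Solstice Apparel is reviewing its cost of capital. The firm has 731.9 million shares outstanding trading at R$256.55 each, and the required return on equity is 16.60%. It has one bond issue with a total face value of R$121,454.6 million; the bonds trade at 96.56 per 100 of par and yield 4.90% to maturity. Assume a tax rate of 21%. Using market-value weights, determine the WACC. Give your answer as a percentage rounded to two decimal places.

11.71%

Market value of equity E = 256.55 × 731.9m = 187768.945m. Market value of debt D = 121454.6m × 96.56/100 = 117276.56176m.
Total capital V = 187768.945 + 117276.56176 = 305045.50676.
Equity: weight = 187768.945/305045.50676 = 0.6155; cost = 16.6%.
Bonds outstanding: weight = 117276.56176/305045.50676 = 0.3845; after-tax cost = 4.9% × (1 − 21%) = 3.8710%.
WACC = 0.6155 × 16.6000% + 0.3845 × 3.8710% = 11.7063%.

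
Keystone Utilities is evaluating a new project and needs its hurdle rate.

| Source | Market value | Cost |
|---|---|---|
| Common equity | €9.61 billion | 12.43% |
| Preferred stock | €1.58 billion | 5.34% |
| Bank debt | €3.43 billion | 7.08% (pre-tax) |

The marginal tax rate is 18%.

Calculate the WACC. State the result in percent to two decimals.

10.11%

Total capital V = 9.61 + 1.58 + 3.43 = 14.62.
Equity: weight = 9.61/14.62 = 0.6573; cost = 12.43%.
Preferred: weight = 1.58/14.62 = 0.1081; cost = 5.34%.
Bank debt: weight = 3.43/14.62 = 0.2346; after-tax cost = 7.08% × (1 − 18%) = 5.8056%.
WACC = 0.6573 × 12.4300% + 0.1081 × 5.3400% + 0.2346 × 5.8056% = 10.1096%.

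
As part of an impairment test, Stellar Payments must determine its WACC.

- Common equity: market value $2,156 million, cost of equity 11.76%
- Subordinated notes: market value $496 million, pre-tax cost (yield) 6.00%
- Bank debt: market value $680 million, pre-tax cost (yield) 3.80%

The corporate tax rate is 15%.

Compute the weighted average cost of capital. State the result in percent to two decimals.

9.03%

Total capital V = 2156 + 496 + 680 = 3332.
Equity: weight = 2156/3332 = 0.6471; cost = 11.76%.
Subordinated notes: weight = 496/3332 = 0.1489; after-tax cost = 6% × (1 − 15%) = 5.1000%.
Bank debt: weight = 680/3332 = 0.2041; after-tax cost = 3.8% × (1 − 15%) = 3.2300%.
WACC = 0.6471 × 11.7600% + 0.1489 × 5.1000% + 0.2041 × 3.2300% = 9.0278%.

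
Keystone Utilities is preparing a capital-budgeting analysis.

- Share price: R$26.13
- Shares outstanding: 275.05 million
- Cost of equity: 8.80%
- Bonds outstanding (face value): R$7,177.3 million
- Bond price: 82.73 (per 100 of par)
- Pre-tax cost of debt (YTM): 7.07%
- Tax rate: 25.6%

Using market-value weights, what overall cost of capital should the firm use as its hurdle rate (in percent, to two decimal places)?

Market value of equity E = 26.13 × 275.05m = 7187.0565m. Market value of debt D = 7177.3m × 82.73/100 = 5937.78029m.
Total capital V = 7187.0565 + 5937.78029 = 13124.83679.
Equity: weight = 7187.0565/13124.83679 = 0.5476; cost = 8.8%.
Bonds outstanding: weight = 5937.78029/13124.83679 = 0.4524; after-tax cost = 7.07% × (1 − 25.6%) = 5.2601%.
WACC = 0.5476 × 8.8000% + 0.4524 × 5.2601% = 7.1985%.

7.20%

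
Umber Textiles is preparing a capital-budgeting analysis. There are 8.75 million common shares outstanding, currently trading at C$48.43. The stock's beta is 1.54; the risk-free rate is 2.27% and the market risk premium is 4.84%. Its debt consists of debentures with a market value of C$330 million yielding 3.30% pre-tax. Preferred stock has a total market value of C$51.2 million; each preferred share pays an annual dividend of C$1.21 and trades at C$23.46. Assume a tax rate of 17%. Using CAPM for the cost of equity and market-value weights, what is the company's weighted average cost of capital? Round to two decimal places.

6.57%

Cost of equity via CAPM: Re = 2.27% + 1.54 × 4.84% = 9.7236%.
Cost of preferred: Rp = 1.21 / 23.46 = 5.1577%.
Market value of equity E = 48.43 × 8.75m = 423.7625m.
Total capital V = 423.7625 + 51.2 + 330 = 804.9625.
Equity: weight = 423.7625/804.9625 = 0.5264; cost = 9.7236%.
Preferred: weight = 51.2/804.9625 = 0.0636; cost = 5.1577%.
Debentures: weight = 330/804.9625 = 0.4100; after-tax cost = 3.3% × (1 − 17%) = 2.7390%.
WACC = 0.5264 × 9.7236% + 0.0636 × 5.1577% + 0.4100 × 2.7390% = 6.5698%.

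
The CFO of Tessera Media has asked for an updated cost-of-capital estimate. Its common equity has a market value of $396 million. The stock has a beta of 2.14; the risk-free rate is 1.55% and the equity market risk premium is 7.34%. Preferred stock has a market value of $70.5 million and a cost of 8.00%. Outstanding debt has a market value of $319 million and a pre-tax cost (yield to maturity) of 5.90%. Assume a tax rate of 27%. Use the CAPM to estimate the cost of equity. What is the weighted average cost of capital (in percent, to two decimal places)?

11.17%

Cost of equity via CAPM: Re = 1.55% + 2.14 × 7.34% = 17.2576%.
Total capital V = 396 + 70.5 + 319 = 785.5.
Equity: weight = 396/785.5 = 0.5041; cost = 17.2576%.
Preferred: weight = 70.5/785.5 = 0.0898; cost = 8%.
Debt: weight = 319/785.5 = 0.4061; after-tax cost = 5.9% × (1 − 27%) = 4.3070%.
WACC = 0.5041 × 17.2576% + 0.0898 × 8.0000% + 0.4061 × 4.3070% = 11.1673%.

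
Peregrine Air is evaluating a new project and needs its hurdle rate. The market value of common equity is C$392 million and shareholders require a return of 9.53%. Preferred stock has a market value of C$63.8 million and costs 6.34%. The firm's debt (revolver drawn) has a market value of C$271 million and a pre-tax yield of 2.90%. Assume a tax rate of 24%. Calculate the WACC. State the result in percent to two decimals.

Total capital V = 392 + 63.8 + 271 = 726.8.
Equity: weight = 392/726.8 = 0.5394; cost = 9.53%.
Preferred: weight = 63.8/726.8 = 0.0878; cost = 6.34%.
Revolver drawn: weight = 271/726.8 = 0.3729; after-tax cost = 2.9% × (1 − 24%) = 2.2040%.
WACC = 0.5394 × 9.5300% + 0.0878 × 6.3400% + 0.3729 × 2.2040% = 6.5183%.

6.52%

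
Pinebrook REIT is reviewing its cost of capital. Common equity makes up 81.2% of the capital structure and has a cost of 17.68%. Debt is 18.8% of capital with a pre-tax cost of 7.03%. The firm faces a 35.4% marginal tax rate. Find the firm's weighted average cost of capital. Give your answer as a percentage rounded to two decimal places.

After-tax cost of debt = 7.03% × (1 − 35.4%) = 4.5414%.
WACC = 0.812 × 17.6800% + 0.188 × 4.5414% = 15.2099%.

15.21%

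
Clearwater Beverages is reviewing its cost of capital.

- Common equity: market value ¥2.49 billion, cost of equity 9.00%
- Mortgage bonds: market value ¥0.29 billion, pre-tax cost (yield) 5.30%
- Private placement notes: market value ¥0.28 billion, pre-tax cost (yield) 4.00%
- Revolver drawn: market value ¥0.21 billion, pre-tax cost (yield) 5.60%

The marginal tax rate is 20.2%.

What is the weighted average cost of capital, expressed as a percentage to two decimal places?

7.79%

Total capital V = 2.49 + 0.29 + 0.28 + 0.21 = 3.27.
Equity: weight = 2.49/3.27 = 0.7615; cost = 9%.
Mortgage bonds: weight = 0.29/3.27 = 0.0887; after-tax cost = 5.3% × (1 − 20.2%) = 4.2294%.
Private placement notes: weight = 0.28/3.27 = 0.0856; after-tax cost = 4% × (1 − 20.2%) = 3.1920%.
Revolver drawn: weight = 0.21/3.27 = 0.0642; after-tax cost = 5.6% × (1 − 20.2%) = 4.4688%.
WACC = 0.7615 × 9.0000% + 0.0887 × 4.2294% + 0.0856 × 3.1920% + 0.0642 × 4.4688% = 7.7886%.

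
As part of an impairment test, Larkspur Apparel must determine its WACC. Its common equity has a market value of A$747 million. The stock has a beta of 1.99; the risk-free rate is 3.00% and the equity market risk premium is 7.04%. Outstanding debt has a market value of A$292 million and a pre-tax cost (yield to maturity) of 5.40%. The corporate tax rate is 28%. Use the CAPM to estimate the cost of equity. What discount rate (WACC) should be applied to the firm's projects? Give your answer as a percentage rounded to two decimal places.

13.32%

Cost of equity via CAPM: Re = 3.0% + 1.99 × 7.04% = 17.0096%.
Total capital V = 747 + 292 = 1039.
Equity: weight = 747/1039 = 0.7190; cost = 17.0096%.
Debt: weight = 292/1039 = 0.2810; after-tax cost = 5.4% × (1 − 28%) = 3.8880%.
WACC = 0.7190 × 17.0096% + 0.2810 × 3.8880% = 13.3219%.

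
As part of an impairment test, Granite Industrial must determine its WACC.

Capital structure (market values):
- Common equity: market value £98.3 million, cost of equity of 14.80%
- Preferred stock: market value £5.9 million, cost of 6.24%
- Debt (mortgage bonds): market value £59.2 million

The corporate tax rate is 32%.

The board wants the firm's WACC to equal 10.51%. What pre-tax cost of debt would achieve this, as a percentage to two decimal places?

Total capital V = 98.3 + 5.9 + 59.2 = 163.4.
Equity weight = 98.3/163.4 = 0.6016.
Preferred weight = 5.9/163.4 = 0.0361.
Mortgage bonds weight = 59.2/163.4 = 0.3623.
Equity contribution = 0.6016 × 14.8% = 8.9035%.
Preferred contribution = 0.0361 × 6.24% = 0.2253%.
Remaining for debt = 10.51% − 9.1289% = 1.3811%.
Rd × (1 − 32%) × 0.3623 = 1.3811%  ⇒  Rd = 5.6061%.

5.61%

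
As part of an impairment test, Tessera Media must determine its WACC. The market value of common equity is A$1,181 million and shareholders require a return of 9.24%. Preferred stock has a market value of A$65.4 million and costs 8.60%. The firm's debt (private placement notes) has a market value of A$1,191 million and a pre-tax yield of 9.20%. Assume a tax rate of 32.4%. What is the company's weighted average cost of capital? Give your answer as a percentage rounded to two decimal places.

7.75%

Total capital V = 1181 + 65.4 + 1191 = 2437.4.
Equity: weight = 1181/2437.4 = 0.4845; cost = 9.24%.
Preferred: weight = 65.4/2437.4 = 0.0268; cost = 8.6%.
Private placement notes: weight = 1191/2437.4 = 0.4886; after-tax cost = 9.2% × (1 − 32.4%) = 6.2192%.
WACC = 0.4845 × 9.2400% + 0.0268 × 8.6000% + 0.4886 × 6.2192% = 7.7468%.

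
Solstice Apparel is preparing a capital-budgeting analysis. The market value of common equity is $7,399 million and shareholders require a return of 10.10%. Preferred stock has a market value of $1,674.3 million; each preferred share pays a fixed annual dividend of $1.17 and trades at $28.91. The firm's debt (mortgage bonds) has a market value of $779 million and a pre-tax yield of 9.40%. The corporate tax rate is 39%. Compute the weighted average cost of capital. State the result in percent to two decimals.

8.73%

Cost of preferred: Rp = 1.17 / 28.91 = 4.0470%.
Total capital V = 7399 + 1674.3 + 779 = 9852.3.
Equity: weight = 7399/9852.3 = 0.7510; cost = 10.1%.
Preferred: weight = 1674.3/9852.3 = 0.1699; cost = 4.047%.
Mortgage bonds: weight = 779/9852.3 = 0.0791; after-tax cost = 9.4% × (1 − 39%) = 5.7340%.
WACC = 0.7510 × 10.1000% + 0.1699 × 4.0470% + 0.0791 × 5.7340% = 8.7261%.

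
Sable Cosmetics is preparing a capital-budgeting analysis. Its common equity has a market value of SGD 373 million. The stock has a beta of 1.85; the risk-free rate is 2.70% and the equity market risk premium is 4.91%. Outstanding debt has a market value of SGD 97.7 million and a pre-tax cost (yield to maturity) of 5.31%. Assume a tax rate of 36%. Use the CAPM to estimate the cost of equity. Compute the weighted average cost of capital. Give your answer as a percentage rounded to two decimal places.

10.04%

Cost of equity via CAPM: Re = 2.7% + 1.85 × 4.91% = 11.7835%.
Total capital V = 373 + 97.7 = 470.7.
Equity: weight = 373/470.7 = 0.7924; cost = 11.7835%.
Debt: weight = 97.7/470.7 = 0.2076; after-tax cost = 5.31% × (1 − 36%) = 3.3984%.
WACC = 0.7924 × 11.7835% + 0.2076 × 3.3984% = 10.0431%.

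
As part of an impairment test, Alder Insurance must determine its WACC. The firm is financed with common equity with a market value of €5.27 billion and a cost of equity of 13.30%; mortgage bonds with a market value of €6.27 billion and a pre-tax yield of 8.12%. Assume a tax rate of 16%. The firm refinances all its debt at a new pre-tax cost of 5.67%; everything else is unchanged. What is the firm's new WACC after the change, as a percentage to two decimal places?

After the change:
Total capital V = 5.27 + 6.27 = 11.54.
Equity: weight = 5.27/11.54 = 0.4567; cost = 13.3%.
Mortgage bonds: weight = 6.27/11.54 = 0.5433; after-tax cost = 5.67% × (1 − 16%) = 4.7628%.
WACC = 0.4567 × 13.3000% + 0.5433 × 4.7628% = 8.6615%.

8.66%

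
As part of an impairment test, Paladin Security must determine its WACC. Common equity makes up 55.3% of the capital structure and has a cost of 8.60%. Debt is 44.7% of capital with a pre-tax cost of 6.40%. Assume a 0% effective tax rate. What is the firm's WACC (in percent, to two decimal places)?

After-tax cost of debt = 6.4% × (1 − 0%) = 6.4000%.
WACC = 0.553 × 8.6000% + 0.447 × 6.4000% = 7.6166%.

7.62%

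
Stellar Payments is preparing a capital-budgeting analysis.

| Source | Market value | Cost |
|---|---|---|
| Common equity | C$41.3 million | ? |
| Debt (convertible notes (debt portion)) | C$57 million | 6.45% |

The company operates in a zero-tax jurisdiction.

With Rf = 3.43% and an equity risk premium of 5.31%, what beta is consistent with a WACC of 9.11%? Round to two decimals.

Total capital V = 41.3 + 57 = 98.3.
Equity weight = 41.3/98.3 = 0.4201.
Convertible notes (debt portion) weight = 57/98.3 = 0.5799.
Debt contribution = 0.5799 × 6.45% × (1 − 0%) = 3.7401%.
Required equity contribution = 9.11% − 3.7401% = 5.3699%  ⇒  Re = 12.7812%.
CAPM: 12.7812% = 3.43% + β × 5.31%  ⇒  β = 1.7611.

1.76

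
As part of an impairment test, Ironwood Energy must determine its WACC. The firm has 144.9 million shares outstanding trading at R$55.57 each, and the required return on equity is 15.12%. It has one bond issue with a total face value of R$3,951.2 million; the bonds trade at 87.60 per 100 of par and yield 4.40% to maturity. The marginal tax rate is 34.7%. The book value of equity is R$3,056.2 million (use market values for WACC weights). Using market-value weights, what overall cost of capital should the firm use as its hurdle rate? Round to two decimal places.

11.44%

Market value of equity E = 55.57 × 144.9m = 8052.093m. Market value of debt D = 3951.2m × 87.6/100 = 3461.2512m.
Total capital V = 8052.093 + 3461.2512 = 11513.3442.
Equity: weight = 8052.093/11513.3442 = 0.6994; cost = 15.12%.
Bonds outstanding: weight = 3461.2512/11513.3442 = 0.3006; after-tax cost = 4.4% × (1 − 34.7%) = 2.8732%.
WACC = 0.6994 × 15.1200% + 0.3006 × 2.8732% = 11.4383%.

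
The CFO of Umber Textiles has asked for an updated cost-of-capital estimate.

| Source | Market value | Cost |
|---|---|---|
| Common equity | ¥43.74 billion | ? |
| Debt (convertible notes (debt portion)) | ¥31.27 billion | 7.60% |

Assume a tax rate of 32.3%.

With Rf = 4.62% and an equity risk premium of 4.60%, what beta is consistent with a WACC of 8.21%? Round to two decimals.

1.26

Total capital V = 43.74 + 31.27 = 75.01.
Equity weight = 43.74/75.01 = 0.5831.
Convertible notes (debt portion) weight = 31.27/75.01 = 0.4169.
Debt contribution = 0.4169 × 7.6% × (1 − 32.3%) = 2.1449%.
Required equity contribution = 8.21% − 2.1449% = 6.0651%  ⇒  Re = 10.4010%.
CAPM: 10.4010% = 4.62% + β × 4.6%  ⇒  β = 1.2567.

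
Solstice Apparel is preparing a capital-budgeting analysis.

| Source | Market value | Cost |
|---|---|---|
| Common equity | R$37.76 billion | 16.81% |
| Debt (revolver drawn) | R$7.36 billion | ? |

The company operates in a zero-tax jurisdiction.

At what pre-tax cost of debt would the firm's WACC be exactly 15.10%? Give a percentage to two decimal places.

6.33%

Total capital V = 37.76 + 7.36 = 45.12.
Equity weight = 37.76/45.12 = 0.8369.
Revolver drawn weight = 7.36/45.12 = 0.1631.
Equity contribution = 0.8369 × 16.81% = 14.0679%.
Remaining for debt = 15.1% − 14.0679% = 1.0321%.
Rd × (1 − 0%) × 0.1631 = 1.0321%  ⇒  Rd = 6.3270%.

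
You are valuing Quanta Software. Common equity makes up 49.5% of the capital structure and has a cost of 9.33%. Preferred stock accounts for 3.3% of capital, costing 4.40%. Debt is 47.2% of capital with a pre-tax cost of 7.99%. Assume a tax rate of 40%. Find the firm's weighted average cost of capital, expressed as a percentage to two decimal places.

After-tax cost of debt = 7.99% × (1 − 40%) = 4.7940%.
WACC = 0.495 × 9.3300% + 0.033 × 4.4000% + 0.472 × 4.7940% = 7.0263%.

7.03%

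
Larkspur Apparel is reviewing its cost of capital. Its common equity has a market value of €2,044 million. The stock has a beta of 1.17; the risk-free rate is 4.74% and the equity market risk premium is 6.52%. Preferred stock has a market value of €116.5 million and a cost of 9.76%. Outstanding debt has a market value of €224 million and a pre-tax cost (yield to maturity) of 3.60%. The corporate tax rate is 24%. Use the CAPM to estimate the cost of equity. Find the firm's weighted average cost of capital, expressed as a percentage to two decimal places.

11.34%

Cost of equity via CAPM: Re = 4.74% + 1.17 × 6.52% = 12.3684%.
Total capital V = 2044 + 116.5 + 224 = 2384.5.
Equity: weight = 2044/2384.5 = 0.8572; cost = 12.3684%.
Preferred: weight = 116.5/2384.5 = 0.0489; cost = 9.76%.
Debt: weight = 224/2384.5 = 0.0939; after-tax cost = 3.6% × (1 − 24%) = 2.7360%.
WACC = 0.8572 × 12.3684% + 0.0489 × 9.7600% + 0.0939 × 2.7360% = 11.3361%.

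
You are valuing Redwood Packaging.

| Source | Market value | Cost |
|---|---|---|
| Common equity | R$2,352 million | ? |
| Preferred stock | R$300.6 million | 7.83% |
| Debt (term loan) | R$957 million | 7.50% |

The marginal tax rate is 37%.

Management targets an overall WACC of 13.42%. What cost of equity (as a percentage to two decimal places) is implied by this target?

17.67%

Total capital V = 2352 + 300.6 + 957 = 3609.6.
Equity weight = 2352/3609.6 = 0.6516.
Preferred weight = 300.6/3609.6 = 0.0833.
Term loan weight = 957/3609.6 = 0.2651.
Debt contribution = 0.2651 × 7.5% × (1 − 37%) = 1.2527%.
Preferred contribution = 0.0833 × 7.83% = 0.6521%.
Required equity contribution = 13.42% − 1.9048% = 11.5152%.
Re = 11.5152% / 0.6516 = 17.6723%.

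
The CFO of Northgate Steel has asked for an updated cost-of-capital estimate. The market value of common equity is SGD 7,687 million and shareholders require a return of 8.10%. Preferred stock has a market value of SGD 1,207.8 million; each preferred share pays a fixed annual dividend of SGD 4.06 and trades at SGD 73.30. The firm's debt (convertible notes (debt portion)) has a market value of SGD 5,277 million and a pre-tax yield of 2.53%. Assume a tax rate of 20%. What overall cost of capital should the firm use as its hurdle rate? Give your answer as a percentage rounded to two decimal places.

5.62%

Cost of preferred: Rp = 4.06 / 73.3 = 5.5389%.
Total capital V = 7687 + 1207.8 + 5277 = 14171.8.
Equity: weight = 7687/14171.8 = 0.5424; cost = 8.1%.
Preferred: weight = 1207.8/14171.8 = 0.0852; cost = 5.5389%.
Convertible notes (debt portion): weight = 5277/14171.8 = 0.3724; after-tax cost = 2.53% × (1 − 20%) = 2.0240%.
WACC = 0.5424 × 8.1000% + 0.0852 × 5.5389% + 0.3724 × 2.0240% = 5.6193%.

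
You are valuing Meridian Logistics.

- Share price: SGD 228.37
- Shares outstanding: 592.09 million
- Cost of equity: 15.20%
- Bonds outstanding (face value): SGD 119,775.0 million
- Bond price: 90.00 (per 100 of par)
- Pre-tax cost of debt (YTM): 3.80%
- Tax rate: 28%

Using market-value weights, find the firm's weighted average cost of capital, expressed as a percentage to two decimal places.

9.67%

Market value of equity E = 228.37 × 592.09m = 135215.5933m. Market value of debt D = 119775m × 90.0/100 = 107797.5m.
Total capital V = 135215.5933 + 107797.5 = 243013.0933.
Equity: weight = 135215.5933/243013.0933 = 0.5564; cost = 15.2%.
Bonds outstanding: weight = 107797.5/243013.0933 = 0.4436; after-tax cost = 3.8% × (1 − 28%) = 2.7360%.
WACC = 0.5564 × 15.2000% + 0.4436 × 2.7360% = 9.6711%.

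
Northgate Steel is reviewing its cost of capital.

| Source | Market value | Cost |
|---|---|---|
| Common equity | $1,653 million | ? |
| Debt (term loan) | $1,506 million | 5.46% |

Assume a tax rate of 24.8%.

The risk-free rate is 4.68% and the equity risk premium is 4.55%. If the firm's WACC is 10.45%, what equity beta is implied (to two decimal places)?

2.54

Total capital V = 1653 + 1506 = 3159.
Equity weight = 1653/3159 = 0.5233.
Term loan weight = 1506/3159 = 0.4767.
Debt contribution = 0.4767 × 5.46% × (1 − 24.8%) = 1.9574%.
Required equity contribution = 10.45% − 1.9574% = 8.4926%  ⇒  Re = 16.2299%.
CAPM: 16.2299% = 4.68% + β × 4.55%  ⇒  β = 2.5384.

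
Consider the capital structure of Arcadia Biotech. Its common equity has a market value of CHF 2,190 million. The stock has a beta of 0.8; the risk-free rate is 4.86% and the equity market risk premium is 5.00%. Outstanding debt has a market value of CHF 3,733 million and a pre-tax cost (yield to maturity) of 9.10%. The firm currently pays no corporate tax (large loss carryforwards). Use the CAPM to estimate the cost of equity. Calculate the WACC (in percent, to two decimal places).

Cost of equity via CAPM: Re = 4.86% + 0.8 × 5.0% = 8.8600%.
Total capital V = 2190 + 3733 = 5923.
Equity: weight = 2190/5923 = 0.3697; cost = 8.86%.
Debt: weight = 3733/5923 = 0.6303; after-tax cost = 9.1% × (1 − 0%) = 9.1000%.
WACC = 0.3697 × 8.8600% + 0.6303 × 9.1000% = 9.0113%.

9.01%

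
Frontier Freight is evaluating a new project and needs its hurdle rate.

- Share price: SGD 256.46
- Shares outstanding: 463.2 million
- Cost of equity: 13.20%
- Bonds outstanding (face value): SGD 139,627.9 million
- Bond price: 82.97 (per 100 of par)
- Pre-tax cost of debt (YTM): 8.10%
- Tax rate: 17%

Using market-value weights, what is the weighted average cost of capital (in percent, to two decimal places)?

Market value of equity E = 256.46 × 463.2m = 118792.272m. Market value of debt D = 139627.9m × 82.97/100 = 115849.26863m.
Total capital V = 118792.272 + 115849.26863 = 234641.54063.
Equity: weight = 118792.272/234641.54063 = 0.5063; cost = 13.2%.
Bonds outstanding: weight = 115849.26863/234641.54063 = 0.4937; after-tax cost = 8.1% × (1 − 17%) = 6.7230%.
WACC = 0.5063 × 13.2000% + 0.4937 × 6.7230% = 10.0021%.

10.00%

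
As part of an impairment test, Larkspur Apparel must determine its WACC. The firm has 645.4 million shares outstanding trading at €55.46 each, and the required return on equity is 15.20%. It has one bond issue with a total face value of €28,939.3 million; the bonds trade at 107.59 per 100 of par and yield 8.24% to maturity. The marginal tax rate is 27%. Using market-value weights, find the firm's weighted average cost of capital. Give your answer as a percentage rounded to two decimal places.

Market value of equity E = 55.46 × 645.4m = 35793.884m. Market value of debt D = 28939.3m × 107.59/100 = 31135.79287m.
Total capital V = 35793.884 + 31135.79287 = 66929.67687.
Equity: weight = 35793.884/66929.67687 = 0.5348; cost = 15.2%.
Bonds outstanding: weight = 31135.79287/66929.67687 = 0.4652; after-tax cost = 8.24% × (1 − 27%) = 6.0152%.
WACC = 0.5348 × 15.2000% + 0.4652 × 6.0152% = 10.9272%.

10.93%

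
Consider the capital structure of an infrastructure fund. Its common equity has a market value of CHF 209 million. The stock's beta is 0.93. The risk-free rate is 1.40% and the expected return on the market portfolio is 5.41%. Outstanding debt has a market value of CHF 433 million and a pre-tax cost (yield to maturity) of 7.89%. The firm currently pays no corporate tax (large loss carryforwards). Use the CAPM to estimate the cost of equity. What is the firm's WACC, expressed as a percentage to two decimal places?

Market risk premium = 5.41% − 1.4% = 4.01%.
Cost of equity via CAPM: Re = 1.4% + 0.93 × 4.01% = 5.1293%.
Total capital V = 209 + 433 = 642.
Equity: weight = 209/642 = 0.3255; cost = 5.1293%.
Debt: weight = 433/642 = 0.6745; after-tax cost = 7.89% × (1 − 0%) = 7.8900%.
WACC = 0.3255 × 5.1293% + 0.6745 × 7.8900% = 6.9913%.

6.99%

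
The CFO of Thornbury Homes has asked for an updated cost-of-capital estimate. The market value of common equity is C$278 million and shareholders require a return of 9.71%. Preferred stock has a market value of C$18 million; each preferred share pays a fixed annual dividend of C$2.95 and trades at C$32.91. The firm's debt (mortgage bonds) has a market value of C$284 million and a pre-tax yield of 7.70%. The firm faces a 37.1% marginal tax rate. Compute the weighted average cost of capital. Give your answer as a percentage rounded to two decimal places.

7.30%

Cost of preferred: Rp = 2.95 / 32.91 = 8.9638%.
Total capital V = 278 + 18 + 284 = 580.
Equity: weight = 278/580 = 0.4793; cost = 9.71%.
Preferred: weight = 18/580 = 0.0310; cost = 8.9638%.
Mortgage bonds: weight = 284/580 = 0.4897; after-tax cost = 7.7% × (1 − 37.1%) = 4.8433%.
WACC = 0.4793 × 9.7100% + 0.0310 × 8.9638% + 0.4897 × 4.8433% = 7.3038%.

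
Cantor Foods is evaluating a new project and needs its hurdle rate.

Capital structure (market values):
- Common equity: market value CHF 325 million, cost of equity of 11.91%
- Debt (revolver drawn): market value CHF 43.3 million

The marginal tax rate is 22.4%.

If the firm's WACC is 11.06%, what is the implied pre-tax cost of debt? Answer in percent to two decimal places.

Total capital V = 325 + 43.3 = 368.3.
Equity weight = 325/368.3 = 0.8824.
Revolver drawn weight = 43.3/368.3 = 0.1176.
Equity contribution = 0.8824 × 11.91% = 10.5098%.
Remaining for debt = 11.06% − 10.5098% = 0.5502%.
Rd × (1 − 22.4%) × 0.1176 = 0.5502%  ⇒  Rd = 6.0310%.

6.03%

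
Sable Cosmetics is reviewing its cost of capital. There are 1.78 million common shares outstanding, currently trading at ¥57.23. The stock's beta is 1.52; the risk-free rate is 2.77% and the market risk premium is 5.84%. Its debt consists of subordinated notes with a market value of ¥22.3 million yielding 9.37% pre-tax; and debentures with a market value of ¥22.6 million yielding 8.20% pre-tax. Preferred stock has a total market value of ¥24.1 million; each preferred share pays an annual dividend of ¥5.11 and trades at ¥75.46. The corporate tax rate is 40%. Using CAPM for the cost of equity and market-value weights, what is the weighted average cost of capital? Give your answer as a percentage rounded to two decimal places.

9.28%

Cost of equity via CAPM: Re = 2.77% + 1.52 × 5.84% = 11.6468%.
Cost of preferred: Rp = 5.11 / 75.46 = 6.7718%.
Market value of equity E = 57.23 × 1.78m = 101.8694m.
Total capital V = 101.8694 + 24.1 + 22.3 + 22.6 = 170.8694.
Equity: weight = 101.8694/170.8694 = 0.5962; cost = 11.6468%.
Preferred: weight = 24.1/170.8694 = 0.1410; cost = 6.7718%.
Subordinated notes: weight = 22.3/170.8694 = 0.1305; after-tax cost = 9.37% × (1 − 40%) = 5.6220%.
Debentures: weight = 22.6/170.8694 = 0.1323; after-tax cost = 8.2% × (1 − 40%) = 4.9200%.
WACC = 0.5962 × 11.6468% + 0.1410 × 6.7718% + 0.1305 × 5.6220% + 0.1323 × 4.9200% = 9.2832%.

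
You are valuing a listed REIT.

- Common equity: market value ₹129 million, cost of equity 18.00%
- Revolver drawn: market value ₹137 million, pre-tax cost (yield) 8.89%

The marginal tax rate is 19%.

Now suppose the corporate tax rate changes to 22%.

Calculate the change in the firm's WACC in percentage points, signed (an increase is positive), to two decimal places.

Current WACC:
Total capital V = 129 + 137 = 266.
Equity: weight = 129/266 = 0.4850; cost = 18%.
Revolver drawn: weight = 137/266 = 0.5150; after-tax cost = 8.89% × (1 − 19%) = 7.2009%.
WACC = 0.4850 × 18.0000% + 0.5150 × 7.2009% = 12.4381%.
After the change:
Total capital V = 129 + 137 = 266.
Equity: weight = 129/266 = 0.4850; cost = 18%.
Revolver drawn: weight = 137/266 = 0.5150; after-tax cost = 8.89% × (1 − 22%) = 6.9342%.
WACC = 0.4850 × 18.0000% + 0.5150 × 6.9342% = 12.3007%.
Change in WACC = 12.3007% − 12.4381% = -0.1374 pp.

-0.14 pp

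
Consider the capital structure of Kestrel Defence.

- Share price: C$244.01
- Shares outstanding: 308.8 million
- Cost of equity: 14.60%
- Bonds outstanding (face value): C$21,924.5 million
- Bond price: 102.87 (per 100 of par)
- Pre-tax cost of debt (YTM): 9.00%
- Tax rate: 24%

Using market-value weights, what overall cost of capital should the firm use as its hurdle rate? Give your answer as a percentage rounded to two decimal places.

Market value of equity E = 244.01 × 308.8m = 75350.288m. Market value of debt D = 21924.5m × 102.87/100 = 22553.73315m.
Total capital V = 75350.288 + 22553.73315 = 97904.02115.
Equity: weight = 75350.288/97904.02115 = 0.7696; cost = 14.6%.
Bonds outstanding: weight = 22553.73315/97904.02115 = 0.2304; after-tax cost = 9% × (1 − 24%) = 6.8400%.
WACC = 0.7696 × 14.6000% + 0.2304 × 6.8400% = 12.8124%.

12.81%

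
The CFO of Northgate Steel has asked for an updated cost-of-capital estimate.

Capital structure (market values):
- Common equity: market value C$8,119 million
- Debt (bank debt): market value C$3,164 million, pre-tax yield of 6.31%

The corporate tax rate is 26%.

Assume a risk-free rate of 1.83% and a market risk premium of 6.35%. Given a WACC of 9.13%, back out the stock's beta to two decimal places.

1.42

Total capital V = 8119 + 3164 = 11283.
Equity weight = 8119/11283 = 0.7196.
Bank debt weight = 3164/11283 = 0.2804.
Debt contribution = 0.2804 × 6.31% × (1 − 26%) = 1.3094%.
Required equity contribution = 9.13% − 1.3094% = 7.8206%  ⇒  Re = 10.8683%.
CAPM: 10.8683% = 1.83% + β × 6.35%  ⇒  β = 1.4234.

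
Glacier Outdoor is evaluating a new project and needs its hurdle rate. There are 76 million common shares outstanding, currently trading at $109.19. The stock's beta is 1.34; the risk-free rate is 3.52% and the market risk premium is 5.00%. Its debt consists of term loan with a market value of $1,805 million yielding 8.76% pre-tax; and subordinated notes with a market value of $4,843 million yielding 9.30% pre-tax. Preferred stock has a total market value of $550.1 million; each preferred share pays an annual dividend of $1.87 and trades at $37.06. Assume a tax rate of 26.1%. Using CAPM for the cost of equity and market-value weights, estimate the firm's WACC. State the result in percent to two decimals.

Cost of equity via CAPM: Re = 3.52% + 1.34 × 5.0% = 10.2200%.
Cost of preferred: Rp = 1.87 / 37.06 = 5.0459%.
Market value of equity E = 109.19 × 76m = 8298.44m.
Total capital V = 8298.44 + 550.1 + 1805 + 4843 = 15496.54.
Equity: weight = 8298.44/15496.54 = 0.5355; cost = 10.22%.
Preferred: weight = 550.1/15496.54 = 0.0355; cost = 5.0459%.
Term loan: weight = 1805/15496.54 = 0.1165; after-tax cost = 8.76% × (1 − 26.1%) = 6.4736%.
Subordinated notes: weight = 4843/15496.54 = 0.3125; after-tax cost = 9.3% × (1 − 26.1%) = 6.8727%.
WACC = 0.5355 × 10.2200% + 0.0355 × 5.0459% + 0.1165 × 6.4736% + 0.3125 × 6.8727% = 8.5539%.

8.55%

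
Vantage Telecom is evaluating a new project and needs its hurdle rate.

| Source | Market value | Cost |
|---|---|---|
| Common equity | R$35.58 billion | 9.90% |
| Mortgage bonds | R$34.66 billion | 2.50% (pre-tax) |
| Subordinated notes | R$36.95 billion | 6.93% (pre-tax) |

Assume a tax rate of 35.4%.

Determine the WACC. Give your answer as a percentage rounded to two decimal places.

Total capital V = 35.58 + 34.66 + 36.95 = 107.19.
Equity: weight = 35.58/107.19 = 0.3319; cost = 9.9%.
Mortgage bonds: weight = 34.66/107.19 = 0.3234; after-tax cost = 2.5% × (1 − 35.4%) = 1.6150%.
Subordinated notes: weight = 36.95/107.19 = 0.3447; after-tax cost = 6.93% × (1 − 35.4%) = 4.4768%.
WACC = 0.3319 × 9.9000% + 0.3234 × 1.6150% + 0.3447 × 4.4768% = 5.3516%.

5.35%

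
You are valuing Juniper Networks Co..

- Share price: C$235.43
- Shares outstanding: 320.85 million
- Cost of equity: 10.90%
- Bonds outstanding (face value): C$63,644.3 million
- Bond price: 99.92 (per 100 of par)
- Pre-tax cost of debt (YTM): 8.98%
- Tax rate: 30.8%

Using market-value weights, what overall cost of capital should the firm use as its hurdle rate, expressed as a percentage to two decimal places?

8.76%

Market value of equity E = 235.43 × 320.85m = 75537.7155m. Market value of debt D = 63644.3m × 99.92/100 = 63593.38456m.
Total capital V = 75537.7155 + 63593.38456 = 139131.10006.
Equity: weight = 75537.7155/139131.10006 = 0.5429; cost = 10.9%.
Bonds outstanding: weight = 63593.38456/139131.10006 = 0.4571; after-tax cost = 8.98% × (1 − 30.8%) = 6.2142%.
WACC = 0.5429 × 10.9000% + 0.4571 × 6.2142% = 8.7582%.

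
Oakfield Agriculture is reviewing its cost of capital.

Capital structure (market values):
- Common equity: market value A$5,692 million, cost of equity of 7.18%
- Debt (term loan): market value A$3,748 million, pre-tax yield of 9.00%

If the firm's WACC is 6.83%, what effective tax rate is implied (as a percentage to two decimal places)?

Total capital V = 5692 + 3748 = 9440.
Equity weight = 5692/9440 = 0.6030.
Term loan weight = 3748/9440 = 0.3970.
Equity contribution = 0.6030 × 7.18% = 4.3293%.
Debt contribution must be 6.83% − 4.3293% = 2.5007%.
0.3970 × 9% × (1 − T) = 2.5007%  ⇒  (1 − T) = 0.6998.
T = 30.0171%.

30.02%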